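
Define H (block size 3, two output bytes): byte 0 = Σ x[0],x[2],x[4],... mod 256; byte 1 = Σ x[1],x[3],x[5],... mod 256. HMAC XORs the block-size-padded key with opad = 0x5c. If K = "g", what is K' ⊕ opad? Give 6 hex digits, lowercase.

3b5c5c

Key "g" = 67 is 1 byte ≤ B = 3; zero-pad to 3 bytes: K' = 67 00 00.
XOR each byte with 0x5c: 67⊕5c=3b, 00⊕5c=5c, 00⊕5c=5c.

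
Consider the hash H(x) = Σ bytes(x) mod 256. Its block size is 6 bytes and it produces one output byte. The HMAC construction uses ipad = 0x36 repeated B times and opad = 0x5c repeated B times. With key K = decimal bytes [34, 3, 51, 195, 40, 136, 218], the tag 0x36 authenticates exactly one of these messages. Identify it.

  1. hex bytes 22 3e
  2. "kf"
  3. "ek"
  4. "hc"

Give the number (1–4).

Key decimal bytes [34, 3, 51, 195, 40, 136, 218] = 22 03 33 c3 28 88 da is 7 bytes > B = 6, so hash it first: H(key) = a5, then zero-pad to 6 bytes: K' = a5 00 00 00 00 00.
K' ⊕ ipad = 93 36 36 36 36 36; K' ⊕ opad = f9 5c 5c 5c 5c 5c.
m1: inner = H(93 36 36 36 36 36 22 3e) = 01; tag = H(f9 5c 5c 5c 5c 5c 01) = c6
m2: inner = H(93 36 36 36 36 36 6b 66) = 72; tag = H(f9 5c 5c 5c 5c 5c 72) = 37
m3: inner = H(93 36 36 36 36 36 65 6b) = 71; tag = H(f9 5c 5c 5c 5c 5c 71) = 36 ← matches
m4: inner = H(93 36 36 36 36 36 68 63) = 6c; tag = H(f9 5c 5c 5c 5c 5c 6c) = 31

3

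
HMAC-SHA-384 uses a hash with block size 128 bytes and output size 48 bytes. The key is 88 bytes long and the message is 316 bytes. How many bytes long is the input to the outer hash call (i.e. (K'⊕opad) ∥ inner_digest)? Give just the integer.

176

Key is 88 ≤ 128 bytes, zero-padded: |K'| = 128.
Outer input = (K'⊕opad) ∥ H(inner) → 128 + 48 = 176 bytes.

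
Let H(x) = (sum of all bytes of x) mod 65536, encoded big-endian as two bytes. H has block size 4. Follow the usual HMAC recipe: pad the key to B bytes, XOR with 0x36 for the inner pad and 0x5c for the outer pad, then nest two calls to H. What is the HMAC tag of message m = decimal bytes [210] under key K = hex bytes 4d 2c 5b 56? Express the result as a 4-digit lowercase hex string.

00c8

Key hex bytes 4d 2c 5b 56 is exactly B = 4 bytes: K' = 4d 2c 5b 56.
K' ⊕ ipad = 7b 1a 6d 60.  K' ⊕ opad = 11 70 07 0a.
Inner input = (K'⊕ipad) ∥ m = 7b 1a 6d 60 ∥ d2.
Inner hash: sum = 123+26+109+96+210 = 564 → 02 34.
Outer input = (K'⊕opad) ∥ inner = 11 70 07 0a ∥ 02 34.
Outer hash (tag): sum = 17+112+7+10+2+52 = 200 → 00 c8.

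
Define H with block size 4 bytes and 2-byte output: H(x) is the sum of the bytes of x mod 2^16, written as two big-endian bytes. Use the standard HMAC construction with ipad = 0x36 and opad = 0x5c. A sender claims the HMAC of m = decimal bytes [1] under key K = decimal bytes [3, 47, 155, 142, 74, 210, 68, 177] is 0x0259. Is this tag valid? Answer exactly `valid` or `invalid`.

Key decimal bytes [3, 47, 155, 142, 74, 210, 68, 177] = 03 2f 9b 8e 4a d2 44 b1 is 8 bytes > B = 4, so hash it first: H(key) = 03 6c, then zero-pad to 4 bytes: K' = 03 6c 00 00.
K' ⊕ ipad = 35 5a 36 36; K' ⊕ opad = 5f 30 5c 5c.
Inner hash: sum = 53+90+54+54+1 = 252 → 00 fc.
Outer hash (recomputed tag): sum = 95+48+92+92+0+252 = 579 → 02 43.
Recomputed tag = 0243; claimed = 0259 → mismatch.

invalid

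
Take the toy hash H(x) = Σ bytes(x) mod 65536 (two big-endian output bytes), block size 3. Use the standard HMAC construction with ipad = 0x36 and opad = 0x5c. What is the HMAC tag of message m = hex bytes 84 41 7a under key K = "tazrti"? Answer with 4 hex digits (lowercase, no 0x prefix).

Key "tazrti" = 74 61 7a 72 74 69 is 6 bytes > B = 3, so hash it first: H(key) = 02 9e, then zero-pad to 3 bytes: K' = 02 9e 00.
K' ⊕ ipad = 34 a8 36.  K' ⊕ opad = 5e c2 5c.
Inner input = (K'⊕ipad) ∥ m = 34 a8 36 ∥ 84 41 7a.
Inner hash: sum = 52+168+54+132+65+122 = 593 → 02 51.
Outer input = (K'⊕opad) ∥ inner = 5e c2 5c ∥ 02 51.
Outer hash (tag): sum = 94+194+92+2+81 = 463 → 01 cf.

01cf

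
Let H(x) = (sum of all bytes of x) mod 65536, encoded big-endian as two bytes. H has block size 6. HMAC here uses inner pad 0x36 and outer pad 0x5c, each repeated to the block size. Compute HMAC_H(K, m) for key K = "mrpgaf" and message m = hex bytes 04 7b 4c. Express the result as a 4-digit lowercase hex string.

01e7

Key "mrpgaf" = 6d 72 70 67 61 66 is exactly B = 6 bytes: K' = 6d 72 70 67 61 66.
K' ⊕ ipad = 5b 44 46 51 57 50.  K' ⊕ opad = 31 2e 2c 3b 3d 3a.
Inner input = (K'⊕ipad) ∥ m = 5b 44 46 51 57 50 ∥ 04 7b 4c.
Inner hash: sum = 91+68+70+81+87+80+4+123+76 = 680 → 02 a8.
Outer input = (K'⊕opad) ∥ inner = 31 2e 2c 3b 3d 3a ∥ 02 a8.
Outer hash (tag): sum = 49+46+44+59+61+58+2+168 = 487 → 01 e7.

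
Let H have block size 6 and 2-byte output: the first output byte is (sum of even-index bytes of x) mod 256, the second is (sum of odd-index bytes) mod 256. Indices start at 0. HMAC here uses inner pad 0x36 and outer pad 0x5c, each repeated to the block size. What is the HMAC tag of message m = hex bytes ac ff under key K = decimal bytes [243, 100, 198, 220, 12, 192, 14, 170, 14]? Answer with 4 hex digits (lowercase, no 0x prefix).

64b5

Key decimal bytes [243, 100, 198, 220, 12, 192, 14, 170, 14] = f3 64 c6 dc 0c c0 0e aa 0e is 9 bytes > B = 6, so hash it first: H(key) = e1 aa, then zero-pad to 6 bytes: K' = e1 aa 00 00 00 00.
K' ⊕ ipad = d7 9c 36 36 36 36.  K' ⊕ opad = bd f6 5c 5c 5c 5c.
Inner input = (K'⊕ipad) ∥ m = d7 9c 36 36 36 36 ∥ ac ff.
Inner hash: even-index sum = 495 mod 256 = 239; odd-index sum = 519 mod 256 = 7 → ef 07.
Outer input = (K'⊕opad) ∥ inner = bd f6 5c 5c 5c 5c ∥ ef 07.
Outer hash (tag): even-index sum = 612 mod 256 = 100; odd-index sum = 437 mod 256 = 181 → 64 b5.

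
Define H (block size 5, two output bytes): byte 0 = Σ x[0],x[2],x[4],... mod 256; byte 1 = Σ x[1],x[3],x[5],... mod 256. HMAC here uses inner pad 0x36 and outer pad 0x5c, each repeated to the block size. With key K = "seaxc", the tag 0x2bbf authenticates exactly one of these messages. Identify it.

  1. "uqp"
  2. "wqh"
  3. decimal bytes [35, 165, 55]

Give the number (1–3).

Key "seaxc" = 73 65 61 78 63 is exactly B = 5 bytes: K' = 73 65 61 78 63.
K' ⊕ ipad = 45 53 57 4e 55; K' ⊕ opad = 2f 39 3d 24 3f.
m1: inner = H(45 53 57 4e 55 75 71 70) = 62 86; tag = H(2f 39 3d 24 3f 62 86) = 31bf
m2: inner = H(45 53 57 4e 55 77 71 68) = 62 80; tag = H(2f 39 3d 24 3f 62 80) = 2bbf ← matches
m3: inner = H(45 53 57 4e 55 23 a5 37) = 96 fb; tag = H(2f 39 3d 24 3f 96 fb) = a6f3

2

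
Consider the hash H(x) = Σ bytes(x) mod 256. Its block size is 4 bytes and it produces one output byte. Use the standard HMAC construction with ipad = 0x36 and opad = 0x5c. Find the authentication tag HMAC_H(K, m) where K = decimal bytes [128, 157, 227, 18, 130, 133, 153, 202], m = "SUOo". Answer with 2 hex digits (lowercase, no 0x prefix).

86

Key decimal bytes [128, 157, 227, 18, 130, 133, 153, 202] = 80 9d e3 12 82 85 99 ca is 8 bytes > B = 4, so hash it first: H(key) = 7c, then zero-pad to 4 bytes: K' = 7c 00 00 00.
K' ⊕ ipad = 4a 36 36 36.  K' ⊕ opad = 20 5c 5c 5c.
Inner input = (K'⊕ipad) ∥ m = 4a 36 36 36 ∥ 53 55 4f 6f.
Inner hash: sum = 74+54+54+54+83+85+79+111 = 594; mod 256 = 82 → 52.
Outer input = (K'⊕opad) ∥ inner = 20 5c 5c 5c ∥ 52.
Outer hash (tag): sum = 32+92+92+92+82 = 390; mod 256 = 134 → 86.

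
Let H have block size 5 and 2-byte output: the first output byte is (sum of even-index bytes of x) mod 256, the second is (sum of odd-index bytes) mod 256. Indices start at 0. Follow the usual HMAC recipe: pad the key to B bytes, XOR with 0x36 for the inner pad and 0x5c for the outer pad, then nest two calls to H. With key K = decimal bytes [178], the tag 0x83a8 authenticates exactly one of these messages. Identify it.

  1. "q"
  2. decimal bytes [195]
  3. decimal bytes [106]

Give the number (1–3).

Key decimal bytes [178] = b2 is 1 byte ≤ B = 5; zero-pad to 5 bytes: K' = b2 00 00 00 00.
K' ⊕ ipad = 84 36 36 36 36; K' ⊕ opad = ee 5c 5c 5c 5c.
m1: inner = H(84 36 36 36 36 71) = f0 dd; tag = H(ee 5c 5c 5c 5c f0 dd) = 83a8 ← matches
m2: inner = H(84 36 36 36 36 c3) = f0 2f; tag = H(ee 5c 5c 5c 5c f0 2f) = d5a8
m3: inner = H(84 36 36 36 36 6a) = f0 d6; tag = H(ee 5c 5c 5c 5c f0 d6) = 7ca8

1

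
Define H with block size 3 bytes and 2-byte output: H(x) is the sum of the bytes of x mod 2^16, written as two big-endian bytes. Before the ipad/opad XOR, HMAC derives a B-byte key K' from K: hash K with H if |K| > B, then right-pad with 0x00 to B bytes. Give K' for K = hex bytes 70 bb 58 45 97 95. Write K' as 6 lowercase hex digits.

|K| = 6 > B = 3, so first hash the key.
H(K): sum = 112+187+88+69+151+149 = 756 → 02 f4.
Zero-pad H(K) = 02 f4 to 3 bytes: K' = 02 f4 00.

02f400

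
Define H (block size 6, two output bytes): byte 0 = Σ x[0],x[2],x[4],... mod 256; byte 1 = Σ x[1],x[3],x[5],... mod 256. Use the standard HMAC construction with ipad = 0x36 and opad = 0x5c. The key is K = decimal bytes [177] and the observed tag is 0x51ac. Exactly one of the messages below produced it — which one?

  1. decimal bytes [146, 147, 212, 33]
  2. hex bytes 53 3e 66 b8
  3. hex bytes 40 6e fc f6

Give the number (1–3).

2

Key decimal bytes [177] = b1 is 1 byte ≤ B = 6; zero-pad to 6 bytes: K' = b1 00 00 00 00 00.
K' ⊕ ipad = 87 36 36 36 36 36; K' ⊕ opad = ed 5c 5c 5c 5c 5c.
m1: inner = H(87 36 36 36 36 36 92 93 d4 21) = 59 56; tag = H(ed 5c 5c 5c 5c 5c 59 56) = fe6a
m2: inner = H(87 36 36 36 36 36 53 3e 66 b8) = ac 98; tag = H(ed 5c 5c 5c 5c 5c ac 98) = 51ac ← matches
m3: inner = H(87 36 36 36 36 36 40 6e fc f6) = 2f 06; tag = H(ed 5c 5c 5c 5c 5c 2f 06) = d41a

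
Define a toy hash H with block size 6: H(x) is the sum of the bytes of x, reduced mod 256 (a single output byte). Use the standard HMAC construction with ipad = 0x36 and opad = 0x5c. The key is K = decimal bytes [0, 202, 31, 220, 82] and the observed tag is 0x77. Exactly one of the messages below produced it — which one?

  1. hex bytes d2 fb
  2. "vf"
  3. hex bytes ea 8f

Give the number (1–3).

3

Key decimal bytes [0, 202, 31, 220, 82] = 00 ca 1f dc 52 is 5 bytes ≤ B = 6; zero-pad to 6 bytes: K' = 00 ca 1f dc 52 00.
K' ⊕ ipad = 36 fc 29 ea 64 36; K' ⊕ opad = 5c 96 43 80 0e 5c.
m1: inner = H(36 fc 29 ea 64 36 d2 fb) = ac; tag = H(5c 96 43 80 0e 5c ac) = cb
m2: inner = H(36 fc 29 ea 64 36 76 66) = bb; tag = H(5c 96 43 80 0e 5c bb) = da
m3: inner = H(36 fc 29 ea 64 36 ea 8f) = 58; tag = H(5c 96 43 80 0e 5c 58) = 77 ← matches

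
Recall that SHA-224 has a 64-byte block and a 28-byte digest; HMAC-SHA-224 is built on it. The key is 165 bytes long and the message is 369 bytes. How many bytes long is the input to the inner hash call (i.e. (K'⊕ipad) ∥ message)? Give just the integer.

Key is 165 > 64 bytes, so it is hashed to 28 bytes then zero-padded to 64: |K'| = 64.
Inner input = (K'⊕ipad) ∥ m → 64 + 369 = 433 bytes.

433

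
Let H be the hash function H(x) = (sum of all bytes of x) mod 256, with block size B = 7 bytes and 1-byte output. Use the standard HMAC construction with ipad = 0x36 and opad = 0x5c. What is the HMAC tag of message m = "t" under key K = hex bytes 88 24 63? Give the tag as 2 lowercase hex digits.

Key hex bytes 88 24 63 is 3 bytes ≤ B = 7; zero-pad to 7 bytes: K' = 88 24 63 00 00 00 00.
K' ⊕ ipad = be 12 55 36 36 36 36.  K' ⊕ opad = d4 78 3f 5c 5c 5c 5c.
Inner input = (K'⊕ipad) ∥ m = be 12 55 36 36 36 36 ∥ 74.
Inner hash: sum = 190+18+85+54+54+54+54+116 = 625; mod 256 = 113 → 71.
Outer input = (K'⊕opad) ∥ inner = d4 78 3f 5c 5c 5c 5c ∥ 71.
Outer hash (tag): sum = 212+120+63+92+92+92+92+113 = 876; mod 256 = 108 → 6c.

6c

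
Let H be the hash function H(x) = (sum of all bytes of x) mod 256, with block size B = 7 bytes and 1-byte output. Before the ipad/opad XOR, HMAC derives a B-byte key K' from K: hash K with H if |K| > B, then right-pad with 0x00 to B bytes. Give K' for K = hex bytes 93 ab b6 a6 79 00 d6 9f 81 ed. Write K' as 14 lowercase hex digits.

|K| = 10 > B = 7, so first hash the key.
H(K): sum = 147+171+182+166+121+0+214+159+129+237 = 1526; mod 256 = 246 → f6.
Zero-pad H(K) = f6 to 7 bytes: K' = f6 00 00 00 00 00 00.

f6000000000000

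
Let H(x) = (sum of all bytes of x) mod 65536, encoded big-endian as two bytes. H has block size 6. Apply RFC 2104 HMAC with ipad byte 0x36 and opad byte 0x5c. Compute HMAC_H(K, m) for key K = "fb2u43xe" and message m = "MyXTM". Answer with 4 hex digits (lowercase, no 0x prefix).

Key "fb2u43xe" = 66 62 32 75 34 33 78 65 is 8 bytes > B = 6, so hash it first: H(key) = 02 b3, then zero-pad to 6 bytes: K' = 02 b3 00 00 00 00.
K' ⊕ ipad = 34 85 36 36 36 36.  K' ⊕ opad = 5e ef 5c 5c 5c 5c.
Inner input = (K'⊕ipad) ∥ m = 34 85 36 36 36 36 ∥ 4d 79 58 54 4d.
Inner hash: sum = 52+133+54+54+54+54+77+121+88+84+77 = 848 → 03 50.
Outer input = (K'⊕opad) ∥ inner = 5e ef 5c 5c 5c 5c ∥ 03 50.
Outer hash (tag): sum = 94+239+92+92+92+92+3+80 = 784 → 03 10.

0310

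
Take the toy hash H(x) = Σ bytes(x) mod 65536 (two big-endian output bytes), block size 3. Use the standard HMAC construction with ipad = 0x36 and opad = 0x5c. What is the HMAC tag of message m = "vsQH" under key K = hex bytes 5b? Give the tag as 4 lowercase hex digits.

Key hex bytes 5b is 1 byte ≤ B = 3; zero-pad to 3 bytes: K' = 5b 00 00.
K' ⊕ ipad = 6d 36 36.  K' ⊕ opad = 07 5c 5c.
Inner input = (K'⊕ipad) ∥ m = 6d 36 36 ∥ 76 73 51 48.
Inner hash: sum = 109+54+54+118+115+81+72 = 603 → 02 5b.
Outer input = (K'⊕opad) ∥ inner = 07 5c 5c ∥ 02 5b.
Outer hash (tag): sum = 7+92+92+2+91 = 284 → 01 1c.

011c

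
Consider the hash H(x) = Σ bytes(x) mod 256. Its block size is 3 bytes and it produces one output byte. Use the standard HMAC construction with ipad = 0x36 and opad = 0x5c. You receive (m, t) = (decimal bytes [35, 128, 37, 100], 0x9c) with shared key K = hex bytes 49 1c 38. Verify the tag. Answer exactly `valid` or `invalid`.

valid

Key hex bytes 49 1c 38 is exactly B = 3 bytes: K' = 49 1c 38.
K' ⊕ ipad = 7f 2a 0e; K' ⊕ opad = 15 40 64.
Inner hash: sum = 127+42+14+35+128+37+100 = 483; mod 256 = 227 → e3.
Outer hash (recomputed tag): sum = 21+64+100+227 = 412; mod 256 = 156 → 9c.
Recomputed tag = 9c; claimed = 9c → match.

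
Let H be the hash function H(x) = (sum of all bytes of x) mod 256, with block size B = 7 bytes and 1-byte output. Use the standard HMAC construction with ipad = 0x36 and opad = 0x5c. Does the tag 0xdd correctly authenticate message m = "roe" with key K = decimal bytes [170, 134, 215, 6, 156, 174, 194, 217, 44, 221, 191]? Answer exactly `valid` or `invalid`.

invalid

Key decimal bytes [170, 134, 215, 6, 156, 174, 194, 217, 44, 221, 191] = aa 86 d7 06 9c ae c2 d9 2c dd bf is 11 bytes > B = 7, so hash it first: H(key) = ba, then zero-pad to 7 bytes: K' = ba 00 00 00 00 00 00.
K' ⊕ ipad = 8c 36 36 36 36 36 36; K' ⊕ opad = e6 5c 5c 5c 5c 5c 5c.
Inner hash: sum = 140+54+54+54+54+54+54+114+111+101 = 790; mod 256 = 22 → 16.
Outer hash (recomputed tag): sum = 230+92+92+92+92+92+92+22 = 804; mod 256 = 36 → 24.
Recomputed tag = 24; claimed = dd → mismatch.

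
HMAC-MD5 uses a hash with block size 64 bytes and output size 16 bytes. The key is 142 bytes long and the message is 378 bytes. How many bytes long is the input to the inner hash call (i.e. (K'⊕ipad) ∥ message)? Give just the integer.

Key is 142 > 64 bytes, so it is hashed to 16 bytes then zero-padded to 64: |K'| = 64.
Inner input = (K'⊕ipad) ∥ m → 64 + 378 = 442 bytes.

442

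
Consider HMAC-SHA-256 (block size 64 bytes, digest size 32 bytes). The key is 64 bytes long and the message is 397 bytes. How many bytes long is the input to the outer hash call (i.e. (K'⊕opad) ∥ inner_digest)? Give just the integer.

Key is 64 ≤ 64 bytes, zero-padded: |K'| = 64.
Outer input = (K'⊕opad) ∥ H(inner) → 64 + 32 = 96 bytes.

96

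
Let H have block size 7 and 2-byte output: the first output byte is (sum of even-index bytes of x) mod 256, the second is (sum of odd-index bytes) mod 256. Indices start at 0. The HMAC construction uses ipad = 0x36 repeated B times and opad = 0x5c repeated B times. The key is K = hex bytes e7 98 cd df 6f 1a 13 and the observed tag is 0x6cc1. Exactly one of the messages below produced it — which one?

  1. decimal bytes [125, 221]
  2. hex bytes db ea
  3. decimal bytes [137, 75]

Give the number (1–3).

Key hex bytes e7 98 cd df 6f 1a 13 is exactly B = 7 bytes: K' = e7 98 cd df 6f 1a 13.
K' ⊕ ipad = d1 ae fb e9 59 2c 25; K' ⊕ opad = bb c4 91 83 33 46 4f.
m1: inner = H(d1 ae fb e9 59 2c 25 7d dd) = 27 40; tag = H(bb c4 91 83 33 46 4f 27 40) = 0eb4
m2: inner = H(d1 ae fb e9 59 2c 25 db ea) = 34 9e; tag = H(bb c4 91 83 33 46 4f 34 9e) = 6cc1 ← matches
m3: inner = H(d1 ae fb e9 59 2c 25 89 4b) = 95 4c; tag = H(bb c4 91 83 33 46 4f 95 4c) = 1a22

2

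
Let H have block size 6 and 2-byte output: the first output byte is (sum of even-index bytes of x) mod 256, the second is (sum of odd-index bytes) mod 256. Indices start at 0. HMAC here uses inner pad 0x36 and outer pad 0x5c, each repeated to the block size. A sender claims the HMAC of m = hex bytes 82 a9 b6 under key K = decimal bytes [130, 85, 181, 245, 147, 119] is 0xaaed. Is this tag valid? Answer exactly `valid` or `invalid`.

Key decimal bytes [130, 85, 181, 245, 147, 119] = 82 55 b5 f5 93 77 is exactly B = 6 bytes: K' = 82 55 b5 f5 93 77.
K' ⊕ ipad = b4 63 83 c3 a5 41; K' ⊕ opad = de 09 e9 a9 cf 2b.
Inner hash: even-index sum = 788 mod 256 = 20; odd-index sum = 528 mod 256 = 16 → 14 10.
Outer hash (recomputed tag): even-index sum = 682 mod 256 = 170; odd-index sum = 237 mod 256 = 237 → aa ed.
Recomputed tag = aaed; claimed = aaed → match.

valid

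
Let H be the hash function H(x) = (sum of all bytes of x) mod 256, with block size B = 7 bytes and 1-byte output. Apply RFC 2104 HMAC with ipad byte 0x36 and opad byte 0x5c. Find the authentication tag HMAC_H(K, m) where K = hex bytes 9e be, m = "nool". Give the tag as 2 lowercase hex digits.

66

Key hex bytes 9e be is 2 bytes ≤ B = 7; zero-pad to 7 bytes: K' = 9e be 00 00 00 00 00.
K' ⊕ ipad = a8 88 36 36 36 36 36.  K' ⊕ opad = c2 e2 5c 5c 5c 5c 5c.
Inner input = (K'⊕ipad) ∥ m = a8 88 36 36 36 36 36 ∥ 6e 6f 6f 6c.
Inner hash: sum = 168+136+54+54+54+54+54+110+111+111+108 = 1014; mod 256 = 246 → f6.
Outer input = (K'⊕opad) ∥ inner = c2 e2 5c 5c 5c 5c 5c ∥ f6.
Outer hash (tag): sum = 194+226+92+92+92+92+92+246 = 1126; mod 256 = 102 → 66.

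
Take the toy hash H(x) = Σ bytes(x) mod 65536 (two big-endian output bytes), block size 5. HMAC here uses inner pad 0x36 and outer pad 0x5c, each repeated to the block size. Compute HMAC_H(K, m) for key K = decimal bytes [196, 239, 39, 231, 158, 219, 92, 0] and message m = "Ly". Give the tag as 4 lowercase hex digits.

0271

Key decimal bytes [196, 239, 39, 231, 158, 219, 92, 0] = c4 ef 27 e7 9e db 5c 00 is 8 bytes > B = 5, so hash it first: H(key) = 04 96, then zero-pad to 5 bytes: K' = 04 96 00 00 00.
K' ⊕ ipad = 32 a0 36 36 36.  K' ⊕ opad = 58 ca 5c 5c 5c.
Inner input = (K'⊕ipad) ∥ m = 32 a0 36 36 36 ∥ 4c 79.
Inner hash: sum = 50+160+54+54+54+76+121 = 569 → 02 39.
Outer input = (K'⊕opad) ∥ inner = 58 ca 5c 5c 5c ∥ 02 39.
Outer hash (tag): sum = 88+202+92+92+92+2+57 = 625 → 02 71.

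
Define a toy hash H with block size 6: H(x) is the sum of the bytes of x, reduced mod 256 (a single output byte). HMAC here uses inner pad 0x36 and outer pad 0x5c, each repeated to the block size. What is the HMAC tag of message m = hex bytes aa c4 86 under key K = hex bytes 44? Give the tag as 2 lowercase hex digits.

Key hex bytes 44 is 1 byte ≤ B = 6; zero-pad to 6 bytes: K' = 44 00 00 00 00 00.
K' ⊕ ipad = 72 36 36 36 36 36.  K' ⊕ opad = 18 5c 5c 5c 5c 5c.
Inner input = (K'⊕ipad) ∥ m = 72 36 36 36 36 36 ∥ aa c4 86.
Inner hash: sum = 114+54+54+54+54+54+170+196+134 = 884; mod 256 = 116 → 74.
Outer input = (K'⊕opad) ∥ inner = 18 5c 5c 5c 5c 5c ∥ 74.
Outer hash (tag): sum = 24+92+92+92+92+92+116 = 600; mod 256 = 88 → 58.

58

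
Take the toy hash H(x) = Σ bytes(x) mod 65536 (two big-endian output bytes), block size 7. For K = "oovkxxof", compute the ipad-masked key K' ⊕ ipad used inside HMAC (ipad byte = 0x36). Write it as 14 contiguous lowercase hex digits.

35b23636363636

Key "oovkxxof" = 6f 6f 76 6b 78 78 6f 66 is 8 bytes > B = 7, so hash it first: H(key) = 03 84, then zero-pad to 7 bytes: K' = 03 84 00 00 00 00 00.
XOR each byte with 0x36: 03⊕36=35, 84⊕36=b2, 00⊕36=36, 00⊕36=36, 00⊕36=36, 00⊕36=36, 00⊕36=36.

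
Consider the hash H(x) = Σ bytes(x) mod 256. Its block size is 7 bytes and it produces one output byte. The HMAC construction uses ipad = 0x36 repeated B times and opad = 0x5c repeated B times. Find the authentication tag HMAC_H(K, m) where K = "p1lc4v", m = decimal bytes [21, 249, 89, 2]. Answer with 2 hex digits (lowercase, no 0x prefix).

d3

Key "p1lc4v" = 70 31 6c 63 34 76 is 6 bytes ≤ B = 7; zero-pad to 7 bytes: K' = 70 31 6c 63 34 76 00.
K' ⊕ ipad = 46 07 5a 55 02 40 36.  K' ⊕ opad = 2c 6d 30 3f 68 2a 5c.
Inner input = (K'⊕ipad) ∥ m = 46 07 5a 55 02 40 36 ∥ 15 f9 59 02.
Inner hash: sum = 70+7+90+85+2+64+54+21+249+89+2 = 733; mod 256 = 221 → dd.
Outer input = (K'⊕opad) ∥ inner = 2c 6d 30 3f 68 2a 5c ∥ dd.
Outer hash (tag): sum = 44+109+48+63+104+42+92+221 = 723; mod 256 = 211 → d3.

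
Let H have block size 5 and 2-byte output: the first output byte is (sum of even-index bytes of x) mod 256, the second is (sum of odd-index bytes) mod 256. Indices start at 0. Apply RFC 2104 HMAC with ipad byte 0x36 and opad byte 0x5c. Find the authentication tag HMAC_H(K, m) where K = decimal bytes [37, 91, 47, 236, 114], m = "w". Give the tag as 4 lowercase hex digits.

Key decimal bytes [37, 91, 47, 236, 114] = 25 5b 2f ec 72 is exactly B = 5 bytes: K' = 25 5b 2f ec 72.
K' ⊕ ipad = 13 6d 19 da 44.  K' ⊕ opad = 79 07 73 b0 2e.
Inner input = (K'⊕ipad) ∥ m = 13 6d 19 da 44 ∥ 77.
Inner hash: even-index sum = 112 mod 256 = 112; odd-index sum = 446 mod 256 = 190 → 70 be.
Outer input = (K'⊕opad) ∥ inner = 79 07 73 b0 2e ∥ 70 be.
Outer hash (tag): even-index sum = 472 mod 256 = 216; odd-index sum = 295 mod 256 = 39 → d8 27.

d827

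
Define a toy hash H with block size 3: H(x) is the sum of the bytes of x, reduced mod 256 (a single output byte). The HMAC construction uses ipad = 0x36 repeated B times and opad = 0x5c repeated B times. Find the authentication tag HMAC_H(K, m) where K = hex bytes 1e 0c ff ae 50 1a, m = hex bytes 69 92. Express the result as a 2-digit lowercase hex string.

b3

Key hex bytes 1e 0c ff ae 50 1a is 6 bytes > B = 3, so hash it first: H(key) = 41, then zero-pad to 3 bytes: K' = 41 00 00.
K' ⊕ ipad = 77 36 36.  K' ⊕ opad = 1d 5c 5c.
Inner input = (K'⊕ipad) ∥ m = 77 36 36 ∥ 69 92.
Inner hash: sum = 119+54+54+105+146 = 478; mod 256 = 222 → de.
Outer input = (K'⊕opad) ∥ inner = 1d 5c 5c ∥ de.
Outer hash (tag): sum = 29+92+92+222 = 435; mod 256 = 179 → b3.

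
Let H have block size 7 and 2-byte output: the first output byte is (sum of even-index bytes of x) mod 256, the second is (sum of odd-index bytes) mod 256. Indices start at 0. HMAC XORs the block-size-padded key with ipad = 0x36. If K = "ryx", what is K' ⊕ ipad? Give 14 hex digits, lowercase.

Key "ryx" = 72 79 78 is 3 bytes ≤ B = 7; zero-pad to 7 bytes: K' = 72 79 78 00 00 00 00.
XOR each byte with 0x36: 72⊕36=44, 79⊕36=4f, 78⊕36=4e, 00⊕36=36, 00⊕36=36, 00⊕36=36, 00⊕36=36.

444f4e36363636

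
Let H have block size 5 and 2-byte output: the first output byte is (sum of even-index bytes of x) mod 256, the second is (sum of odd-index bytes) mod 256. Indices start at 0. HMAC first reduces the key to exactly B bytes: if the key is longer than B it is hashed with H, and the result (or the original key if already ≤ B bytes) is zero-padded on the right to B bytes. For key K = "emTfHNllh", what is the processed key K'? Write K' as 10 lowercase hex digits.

|K| = 9 > B = 5, so first hash the key.
H(K): even-index sum = 469 mod 256 = 213; odd-index sum = 397 mod 256 = 141 → d5 8d.
Zero-pad H(K) = d5 8d to 5 bytes: K' = d5 8d 00 00 00.

d58d000000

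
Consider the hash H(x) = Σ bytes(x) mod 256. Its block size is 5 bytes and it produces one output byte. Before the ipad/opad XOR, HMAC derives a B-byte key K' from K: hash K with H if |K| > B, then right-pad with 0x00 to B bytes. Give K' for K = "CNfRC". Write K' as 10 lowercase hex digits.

Key "CNfRC" = 43 4e 66 52 43 is exactly B = 5 bytes: K' = 43 4e 66 52 43.

434e665243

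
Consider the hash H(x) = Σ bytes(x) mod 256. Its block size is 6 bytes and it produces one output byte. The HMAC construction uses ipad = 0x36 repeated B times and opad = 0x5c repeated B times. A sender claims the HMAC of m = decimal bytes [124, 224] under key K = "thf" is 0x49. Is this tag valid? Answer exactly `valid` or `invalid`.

invalid

Key "thf" = 74 68 66 is 3 bytes ≤ B = 6; zero-pad to 6 bytes: K' = 74 68 66 00 00 00.
K' ⊕ ipad = 42 5e 50 36 36 36; K' ⊕ opad = 28 34 3a 5c 5c 5c.
Inner hash: sum = 66+94+80+54+54+54+124+224 = 750; mod 256 = 238 → ee.
Outer hash (recomputed tag): sum = 40+52+58+92+92+92+238 = 664; mod 256 = 152 → 98.
Recomputed tag = 98; claimed = 49 → mismatch.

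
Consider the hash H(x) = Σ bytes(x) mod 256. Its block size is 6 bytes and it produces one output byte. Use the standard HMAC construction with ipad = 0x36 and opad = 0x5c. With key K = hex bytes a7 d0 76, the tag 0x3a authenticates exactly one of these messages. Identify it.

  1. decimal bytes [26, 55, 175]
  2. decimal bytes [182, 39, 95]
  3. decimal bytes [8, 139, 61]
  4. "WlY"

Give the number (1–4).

4

Key hex bytes a7 d0 76 is 3 bytes ≤ B = 6; zero-pad to 6 bytes: K' = a7 d0 76 00 00 00.
K' ⊕ ipad = 91 e6 40 36 36 36; K' ⊕ opad = fb 8c 2a 5c 5c 5c.
m1: inner = H(91 e6 40 36 36 36 1a 37 af) = 59; tag = H(fb 8c 2a 5c 5c 5c 59) = 1e
m2: inner = H(91 e6 40 36 36 36 b6 27 5f) = 95; tag = H(fb 8c 2a 5c 5c 5c 95) = 5a
m3: inner = H(91 e6 40 36 36 36 08 8b 3d) = 29; tag = H(fb 8c 2a 5c 5c 5c 29) = ee
m4: inner = H(91 e6 40 36 36 36 57 6c 59) = 75; tag = H(fb 8c 2a 5c 5c 5c 75) = 3a ← matches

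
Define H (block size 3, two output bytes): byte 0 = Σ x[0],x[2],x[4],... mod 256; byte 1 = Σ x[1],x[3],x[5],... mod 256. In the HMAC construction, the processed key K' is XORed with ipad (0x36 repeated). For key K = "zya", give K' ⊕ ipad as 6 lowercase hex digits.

Key "zya" = 7a 79 61 is exactly B = 3 bytes: K' = 7a 79 61.
XOR each byte with 0x36: 7a⊕36=4c, 79⊕36=4f, 61⊕36=57.

4c4f57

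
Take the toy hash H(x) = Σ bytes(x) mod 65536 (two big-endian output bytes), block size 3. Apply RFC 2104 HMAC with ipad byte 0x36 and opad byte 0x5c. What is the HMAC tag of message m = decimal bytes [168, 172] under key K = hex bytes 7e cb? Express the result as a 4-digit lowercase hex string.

Key hex bytes 7e cb is 2 bytes ≤ B = 3; zero-pad to 3 bytes: K' = 7e cb 00.
K' ⊕ ipad = 48 fd 36.  K' ⊕ opad = 22 97 5c.
Inner input = (K'⊕ipad) ∥ m = 48 fd 36 ∥ a8 ac.
Inner hash: sum = 72+253+54+168+172 = 719 → 02 cf.
Outer input = (K'⊕opad) ∥ inner = 22 97 5c ∥ 02 cf.
Outer hash (tag): sum = 34+151+92+2+207 = 486 → 01 e6.

01e6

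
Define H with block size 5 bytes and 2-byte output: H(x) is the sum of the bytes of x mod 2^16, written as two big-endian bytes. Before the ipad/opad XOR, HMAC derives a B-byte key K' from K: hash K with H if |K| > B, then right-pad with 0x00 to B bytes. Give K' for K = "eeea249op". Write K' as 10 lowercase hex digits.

030e000000

|K| = 9 > B = 5, so first hash the key.
H(K): sum = 101+101+101+97+50+52+57+111+112 = 782 → 03 0e.
Zero-pad H(K) = 03 0e to 5 bytes: K' = 03 0e 00 00 00.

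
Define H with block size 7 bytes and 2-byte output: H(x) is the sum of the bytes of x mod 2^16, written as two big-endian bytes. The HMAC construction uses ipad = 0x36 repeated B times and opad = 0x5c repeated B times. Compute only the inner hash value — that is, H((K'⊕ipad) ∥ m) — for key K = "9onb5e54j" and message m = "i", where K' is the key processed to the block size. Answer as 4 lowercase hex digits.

Key "9onb5e54j" = 39 6f 6e 62 35 65 35 34 6a is 9 bytes > B = 7, so hash it first: H(key) = 02 e5, then zero-pad to 7 bytes: K' = 02 e5 00 00 00 00 00.
K' ⊕ ipad = 34 d3 36 36 36 36 36.
Inner input = 34 d3 36 36 36 36 36 ∥ 69.
Inner hash: sum = 52+211+54+54+54+54+54+105 = 638 → 02 7e.

027e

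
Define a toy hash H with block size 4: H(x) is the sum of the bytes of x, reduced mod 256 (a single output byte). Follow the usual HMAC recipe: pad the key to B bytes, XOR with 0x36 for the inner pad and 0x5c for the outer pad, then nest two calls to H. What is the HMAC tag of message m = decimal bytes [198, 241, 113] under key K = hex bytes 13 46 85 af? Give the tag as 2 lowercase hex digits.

Key hex bytes 13 46 85 af is exactly B = 4 bytes: K' = 13 46 85 af.
K' ⊕ ipad = 25 70 b3 99.  K' ⊕ opad = 4f 1a d9 f3.
Inner input = (K'⊕ipad) ∥ m = 25 70 b3 99 ∥ c6 f1 71.
Inner hash: sum = 37+112+179+153+198+241+113 = 1033; mod 256 = 9 → 09.
Outer input = (K'⊕opad) ∥ inner = 4f 1a d9 f3 ∥ 09.
Outer hash (tag): sum = 79+26+217+243+9 = 574; mod 256 = 62 → 3e.

3e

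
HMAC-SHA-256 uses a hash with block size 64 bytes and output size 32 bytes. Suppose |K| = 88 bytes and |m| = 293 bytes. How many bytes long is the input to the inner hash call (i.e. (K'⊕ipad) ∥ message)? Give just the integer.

357

Key is 88 > 64 bytes, so it is hashed to 32 bytes then zero-padded to 64: |K'| = 64.
Inner input = (K'⊕ipad) ∥ m → 64 + 293 = 357 bytes.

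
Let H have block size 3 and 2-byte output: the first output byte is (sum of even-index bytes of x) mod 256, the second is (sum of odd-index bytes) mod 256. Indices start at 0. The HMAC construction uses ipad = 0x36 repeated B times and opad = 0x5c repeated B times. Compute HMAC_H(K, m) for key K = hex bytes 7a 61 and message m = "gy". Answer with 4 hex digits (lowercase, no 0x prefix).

Key hex bytes 7a 61 is 2 bytes ≤ B = 3; zero-pad to 3 bytes: K' = 7a 61 00.
K' ⊕ ipad = 4c 57 36.  K' ⊕ opad = 26 3d 5c.
Inner input = (K'⊕ipad) ∥ m = 4c 57 36 ∥ 67 79.
Inner hash: even-index sum = 251 mod 256 = 251; odd-index sum = 190 mod 256 = 190 → fb be.
Outer input = (K'⊕opad) ∥ inner = 26 3d 5c ∥ fb be.
Outer hash (tag): even-index sum = 320 mod 256 = 64; odd-index sum = 312 mod 256 = 56 → 40 38.

4038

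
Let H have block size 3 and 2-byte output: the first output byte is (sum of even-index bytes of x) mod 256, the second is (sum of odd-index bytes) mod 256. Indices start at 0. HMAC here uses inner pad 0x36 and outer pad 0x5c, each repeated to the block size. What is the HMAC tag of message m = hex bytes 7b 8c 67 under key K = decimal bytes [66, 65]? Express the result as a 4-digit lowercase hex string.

Key decimal bytes [66, 65] = 42 41 is 2 bytes ≤ B = 3; zero-pad to 3 bytes: K' = 42 41 00.
K' ⊕ ipad = 74 77 36.  K' ⊕ opad = 1e 1d 5c.
Inner input = (K'⊕ipad) ∥ m = 74 77 36 ∥ 7b 8c 67.
Inner hash: even-index sum = 310 mod 256 = 54; odd-index sum = 345 mod 256 = 89 → 36 59.
Outer input = (K'⊕opad) ∥ inner = 1e 1d 5c ∥ 36 59.
Outer hash (tag): even-index sum = 211 mod 256 = 211; odd-index sum = 83 mod 256 = 83 → d3 53.

d353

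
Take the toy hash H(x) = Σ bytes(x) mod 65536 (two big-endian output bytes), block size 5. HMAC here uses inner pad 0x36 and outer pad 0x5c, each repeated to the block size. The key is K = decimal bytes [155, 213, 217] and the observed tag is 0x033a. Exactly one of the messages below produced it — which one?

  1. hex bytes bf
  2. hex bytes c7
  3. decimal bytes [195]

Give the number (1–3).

1

Key decimal bytes [155, 213, 217] = 9b d5 d9 is 3 bytes ≤ B = 5; zero-pad to 5 bytes: K' = 9b d5 d9 00 00.
K' ⊕ ipad = ad e3 ef 36 36; K' ⊕ opad = c7 89 85 5c 5c.
m1: inner = H(ad e3 ef 36 36 bf) = 03 aa; tag = H(c7 89 85 5c 5c 03 aa) = 033a ← matches
m2: inner = H(ad e3 ef 36 36 c7) = 03 b2; tag = H(c7 89 85 5c 5c 03 b2) = 0342
m3: inner = H(ad e3 ef 36 36 c3) = 03 ae; tag = H(c7 89 85 5c 5c 03 ae) = 033e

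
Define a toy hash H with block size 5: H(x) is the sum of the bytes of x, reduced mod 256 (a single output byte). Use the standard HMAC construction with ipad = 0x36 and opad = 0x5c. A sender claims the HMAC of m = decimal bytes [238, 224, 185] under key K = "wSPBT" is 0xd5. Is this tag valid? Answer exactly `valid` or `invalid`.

Key "wSPBT" = 77 53 50 42 54 is exactly B = 5 bytes: K' = 77 53 50 42 54.
K' ⊕ ipad = 41 65 66 74 62; K' ⊕ opad = 2b 0f 0c 1e 08.
Inner hash: sum = 65+101+102+116+98+238+224+185 = 1129; mod 256 = 105 → 69.
Outer hash (recomputed tag): sum = 43+15+12+30+8+105 = 213 → d5.
Recomputed tag = d5; claimed = d5 → match.

valid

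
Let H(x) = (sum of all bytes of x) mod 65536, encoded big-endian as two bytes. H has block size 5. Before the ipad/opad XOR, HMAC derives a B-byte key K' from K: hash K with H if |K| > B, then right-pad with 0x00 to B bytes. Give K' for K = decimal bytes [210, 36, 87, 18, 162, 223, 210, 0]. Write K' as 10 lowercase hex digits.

03b2000000

|K| = 8 > B = 5, so first hash the key.
H(K): sum = 210+36+87+18+162+223+210+0 = 946 → 03 b2.
Zero-pad H(K) = 03 b2 to 5 bytes: K' = 03 b2 00 00 00.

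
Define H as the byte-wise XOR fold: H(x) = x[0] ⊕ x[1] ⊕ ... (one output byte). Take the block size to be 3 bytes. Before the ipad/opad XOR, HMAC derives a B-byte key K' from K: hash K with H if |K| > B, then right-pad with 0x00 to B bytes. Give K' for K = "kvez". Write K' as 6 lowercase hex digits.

020000

|K| = 4 > B = 3, so first hash the key.
H(K): XOR 6b⊕76⊕65⊕7a = 02.
Zero-pad H(K) = 02 to 3 bytes: K' = 02 00 00.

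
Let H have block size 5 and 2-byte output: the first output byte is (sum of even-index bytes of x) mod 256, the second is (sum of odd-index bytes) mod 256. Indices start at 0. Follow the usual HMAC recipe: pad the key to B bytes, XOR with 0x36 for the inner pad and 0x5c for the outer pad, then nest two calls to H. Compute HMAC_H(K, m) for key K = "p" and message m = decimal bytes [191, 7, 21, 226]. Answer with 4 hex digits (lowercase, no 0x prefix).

2453

Key "p" = 70 is 1 byte ≤ B = 5; zero-pad to 5 bytes: K' = 70 00 00 00 00.
K' ⊕ ipad = 46 36 36 36 36.  K' ⊕ opad = 2c 5c 5c 5c 5c.
Inner input = (K'⊕ipad) ∥ m = 46 36 36 36 36 ∥ bf 07 15 e2.
Inner hash: even-index sum = 411 mod 256 = 155; odd-index sum = 320 mod 256 = 64 → 9b 40.
Outer input = (K'⊕opad) ∥ inner = 2c 5c 5c 5c 5c ∥ 9b 40.
Outer hash (tag): even-index sum = 292 mod 256 = 36; odd-index sum = 339 mod 256 = 83 → 24 53.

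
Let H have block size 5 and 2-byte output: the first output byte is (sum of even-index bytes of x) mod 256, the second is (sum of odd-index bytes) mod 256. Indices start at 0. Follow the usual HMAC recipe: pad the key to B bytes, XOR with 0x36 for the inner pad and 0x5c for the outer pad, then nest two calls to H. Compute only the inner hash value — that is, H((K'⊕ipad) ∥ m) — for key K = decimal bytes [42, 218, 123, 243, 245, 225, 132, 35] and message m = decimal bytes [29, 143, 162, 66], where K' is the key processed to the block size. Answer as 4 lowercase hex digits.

Key decimal bytes [42, 218, 123, 243, 245, 225, 132, 35] = 2a da 7b f3 f5 e1 84 23 is 8 bytes > B = 5, so hash it first: H(key) = 1e d1, then zero-pad to 5 bytes: K' = 1e d1 00 00 00.
K' ⊕ ipad = 28 e7 36 36 36.
Inner input = 28 e7 36 36 36 ∥ 1d 8f a2 42.
Inner hash: even-index sum = 357 mod 256 = 101; odd-index sum = 476 mod 256 = 220 → 65 dc.

65dc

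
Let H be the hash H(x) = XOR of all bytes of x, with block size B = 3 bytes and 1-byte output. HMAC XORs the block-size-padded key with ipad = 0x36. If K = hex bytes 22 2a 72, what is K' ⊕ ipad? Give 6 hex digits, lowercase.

141c44

Key hex bytes 22 2a 72 is exactly B = 3 bytes: K' = 22 2a 72.
XOR each byte with 0x36: 22⊕36=14, 2a⊕36=1c, 72⊕36=44.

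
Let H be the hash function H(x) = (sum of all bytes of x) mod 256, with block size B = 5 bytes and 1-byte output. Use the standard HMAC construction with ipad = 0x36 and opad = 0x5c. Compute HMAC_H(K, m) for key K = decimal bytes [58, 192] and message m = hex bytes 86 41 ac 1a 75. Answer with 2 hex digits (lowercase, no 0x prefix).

bc

Key decimal bytes [58, 192] = 3a c0 is 2 bytes ≤ B = 5; zero-pad to 5 bytes: K' = 3a c0 00 00 00.
K' ⊕ ipad = 0c f6 36 36 36.  K' ⊕ opad = 66 9c 5c 5c 5c.
Inner input = (K'⊕ipad) ∥ m = 0c f6 36 36 36 ∥ 86 41 ac 1a 75.
Inner hash: sum = 12+246+54+54+54+134+65+172+26+117 = 934; mod 256 = 166 → a6.
Outer input = (K'⊕opad) ∥ inner = 66 9c 5c 5c 5c ∥ a6.
Outer hash (tag): sum = 102+156+92+92+92+166 = 700; mod 256 = 188 → bc.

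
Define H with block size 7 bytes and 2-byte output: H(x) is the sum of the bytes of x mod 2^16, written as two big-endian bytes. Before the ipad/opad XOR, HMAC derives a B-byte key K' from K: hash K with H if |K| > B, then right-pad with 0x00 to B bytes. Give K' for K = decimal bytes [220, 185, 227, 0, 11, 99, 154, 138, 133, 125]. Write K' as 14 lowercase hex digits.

050c0000000000

|K| = 10 > B = 7, so first hash the key.
H(K): sum = 220+185+227+0+11+99+154+138+133+125 = 1292 → 05 0c.
Zero-pad H(K) = 05 0c to 7 bytes: K' = 05 0c 00 00 00 00 00.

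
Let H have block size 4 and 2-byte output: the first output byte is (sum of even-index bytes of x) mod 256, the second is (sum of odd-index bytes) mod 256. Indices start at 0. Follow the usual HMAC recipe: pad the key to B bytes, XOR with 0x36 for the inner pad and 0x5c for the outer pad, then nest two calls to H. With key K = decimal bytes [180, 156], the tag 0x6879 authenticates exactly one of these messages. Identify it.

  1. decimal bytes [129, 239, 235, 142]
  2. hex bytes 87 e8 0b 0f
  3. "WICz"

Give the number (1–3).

Key decimal bytes [180, 156] = b4 9c is 2 bytes ≤ B = 4; zero-pad to 4 bytes: K' = b4 9c 00 00.
K' ⊕ ipad = 82 aa 36 36; K' ⊕ opad = e8 c0 5c 5c.
m1: inner = H(82 aa 36 36 81 ef eb 8e) = 24 5d; tag = H(e8 c0 5c 5c 24 5d) = 6879 ← matches
m2: inner = H(82 aa 36 36 87 e8 0b 0f) = 4a d7; tag = H(e8 c0 5c 5c 4a d7) = 8ef3
m3: inner = H(82 aa 36 36 57 49 43 7a) = 52 a3; tag = H(e8 c0 5c 5c 52 a3) = 96bf

1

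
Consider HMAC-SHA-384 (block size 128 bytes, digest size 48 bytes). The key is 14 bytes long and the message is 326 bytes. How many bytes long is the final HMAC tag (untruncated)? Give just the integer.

The tag is one SHA-384 digest: 48 bytes.

48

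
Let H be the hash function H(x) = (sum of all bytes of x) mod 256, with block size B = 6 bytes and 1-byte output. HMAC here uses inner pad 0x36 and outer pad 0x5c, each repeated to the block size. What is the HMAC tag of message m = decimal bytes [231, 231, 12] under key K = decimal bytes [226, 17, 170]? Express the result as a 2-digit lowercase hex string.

28

Key decimal bytes [226, 17, 170] = e2 11 aa is 3 bytes ≤ B = 6; zero-pad to 6 bytes: K' = e2 11 aa 00 00 00.
K' ⊕ ipad = d4 27 9c 36 36 36.  K' ⊕ opad = be 4d f6 5c 5c 5c.
Inner input = (K'⊕ipad) ∥ m = d4 27 9c 36 36 36 ∥ e7 e7 0c.
Inner hash: sum = 212+39+156+54+54+54+231+231+12 = 1043; mod 256 = 19 → 13.
Outer input = (K'⊕opad) ∥ inner = be 4d f6 5c 5c 5c ∥ 13.
Outer hash (tag): sum = 190+77+246+92+92+92+19 = 808; mod 256 = 40 → 28.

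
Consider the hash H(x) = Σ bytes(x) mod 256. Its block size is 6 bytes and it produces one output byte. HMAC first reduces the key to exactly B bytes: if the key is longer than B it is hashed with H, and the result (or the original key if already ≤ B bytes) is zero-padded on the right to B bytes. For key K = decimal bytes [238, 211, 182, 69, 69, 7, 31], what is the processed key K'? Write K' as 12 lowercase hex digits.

270000000000

|K| = 7 > B = 6, so first hash the key.
H(K): sum = 238+211+182+69+69+7+31 = 807; mod 256 = 39 → 27.
Zero-pad H(K) = 27 to 6 bytes: K' = 27 00 00 00 00 00.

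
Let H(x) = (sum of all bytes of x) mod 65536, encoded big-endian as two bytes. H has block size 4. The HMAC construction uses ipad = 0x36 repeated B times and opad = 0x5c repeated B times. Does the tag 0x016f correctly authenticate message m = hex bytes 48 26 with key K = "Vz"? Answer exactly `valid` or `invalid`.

Key "Vz" = 56 7a is 2 bytes ≤ B = 4; zero-pad to 4 bytes: K' = 56 7a 00 00.
K' ⊕ ipad = 60 4c 36 36; K' ⊕ opad = 0a 26 5c 5c.
Inner hash: sum = 96+76+54+54+72+38 = 390 → 01 86.
Outer hash (recomputed tag): sum = 10+38+92+92+1+134 = 367 → 01 6f.
Recomputed tag = 016f; claimed = 016f → match.

valid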